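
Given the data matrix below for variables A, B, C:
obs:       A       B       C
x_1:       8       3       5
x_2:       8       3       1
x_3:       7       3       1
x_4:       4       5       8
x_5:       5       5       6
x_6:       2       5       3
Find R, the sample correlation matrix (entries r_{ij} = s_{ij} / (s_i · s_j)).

Step 1 — column means:
  mean(A) = (8 + 8 + 7 + 4 + 5 + 2) / 6 = 34/6 = 5.6667
  mean(B) = (3 + 3 + 3 + 5 + 5 + 5) / 6 = 24/6 = 4
  mean(C) = (5 + 1 + 1 + 8 + 6 + 3) / 6 = 24/6 = 4

Step 2 — sample variances and covariances s[i,j] = (1/(n-1)) · Σ_k (x_{k,i} - mean_i) · (x_{k,j} - mean_j), with n-1 = 5:
  s[A,A] = ((2.3333)·(2.3333) + (2.3333)·(2.3333) + (1.3333)·(1.3333) + (-1.6667)·(-1.6667) + (-0.6667)·(-0.6667) + (-3.6667)·(-3.6667)) / 5 = 29.3333/5 = 5.8667
  s[A,B] = ((2.3333)·(-1) + (2.3333)·(-1) + (1.3333)·(-1) + (-1.6667)·(1) + (-0.6667)·(1) + (-3.6667)·(1)) / 5 = -12/5 = -2.4
  s[A,C] = ((2.3333)·(1) + (2.3333)·(-3) + (1.3333)·(-3) + (-1.6667)·(4) + (-0.6667)·(2) + (-3.6667)·(-1)) / 5 = -13/5 = -2.6
  s[B,B] = ((-1)·(-1) + (-1)·(-1) + (-1)·(-1) + (1)·(1) + (1)·(1) + (1)·(1)) / 5 = 6/5 = 1.2
  s[B,C] = ((-1)·(1) + (-1)·(-3) + (-1)·(-3) + (1)·(4) + (1)·(2) + (1)·(-1)) / 5 = 10/5 = 2
  s[C,C] = ((1)·(1) + (-3)·(-3) + (-3)·(-3) + (4)·(4) + (2)·(2) + (-1)·(-1)) / 5 = 40/5 = 8
  Sample standard deviations s_i = √(s[i,i]):
  s(A) = √(5.8667) = 2.4221
  s(B) = √(1.2) = 1.0954
  s(C) = √(8) = 2.8284

Step 3 — r_{ij} = s_{ij} / (s_i · s_j):
  r[A,A] = 1 (diagonal).
  r[A,B] = -2.4 / (2.4221 · 1.0954) = -2.4 / 2.6533 = -0.9045
  r[A,C] = -2.6 / (2.4221 · 2.8284) = -2.6 / 6.8508 = -0.3795
  r[B,B] = 1 (diagonal).
  r[B,C] = 2 / (1.0954 · 2.8284) = 2 / 3.0984 = 0.6455
  r[C,C] = 1 (diagonal).

R is symmetric with unit diagonal. Assembling:

R = [[1, -0.9045, -0.3795],
 [-0.9045, 1, 0.6455],
 [-0.3795, 0.6455, 1]]


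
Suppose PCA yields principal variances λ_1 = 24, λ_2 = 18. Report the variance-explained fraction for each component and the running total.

Step 1 — total variance = trace(Sigma) = Σ λ_i = 24 + 18 = 42.

Step 2 — fraction explained by component i = λ_i / Σ λ:
  PC1: 24/42 = 0.5714
  PC2: 18/42 = 0.4286

Step 3 — cumulative fraction after k components = (λ_1 + ... + λ_k) / Σ λ:
  k = 1: 24/42 = 0.5714
  k = 2: (24 + 18)/42 = 42/42 = 1

Summary (fraction, with percent):

explained: PC1 0.5714 (57.14%), PC2 0.4286 (42.86%);  cumulative: 0.5714, 1


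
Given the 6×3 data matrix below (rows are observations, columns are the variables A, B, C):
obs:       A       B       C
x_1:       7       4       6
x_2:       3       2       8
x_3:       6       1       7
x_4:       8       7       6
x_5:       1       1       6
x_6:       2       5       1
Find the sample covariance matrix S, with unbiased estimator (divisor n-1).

Step 1 — column means:
  mean(A) = (7 + 3 + 6 + 8 + 1 + 2) / 6 = 27/6 = 4.5
  mean(B) = (4 + 2 + 1 + 7 + 1 + 5) / 6 = 20/6 = 3.3333
  mean(C) = (6 + 8 + 7 + 6 + 6 + 1) / 6 = 34/6 = 5.6667

Step 2 — sample covariance S[i,j] = (1/(n-1)) · Σ_k (x_{k,i} - mean_i) · (x_{k,j} - mean_j), with n-1 = 5.
  S[A,A] = ((2.5)·(2.5) + (-1.5)·(-1.5) + (1.5)·(1.5) + (3.5)·(3.5) + (-3.5)·(-3.5) + (-2.5)·(-2.5)) / 5 = 41.5/5 = 8.3
  S[A,B] = ((2.5)·(0.6667) + (-1.5)·(-1.3333) + (1.5)·(-2.3333) + (3.5)·(3.6667) + (-3.5)·(-2.3333) + (-2.5)·(1.6667)) / 5 = 17/5 = 3.4
  S[A,C] = ((2.5)·(0.3333) + (-1.5)·(2.3333) + (1.5)·(1.3333) + (3.5)·(0.3333) + (-3.5)·(0.3333) + (-2.5)·(-4.6667)) / 5 = 11/5 = 2.2
  S[B,B] = ((0.6667)·(0.6667) + (-1.3333)·(-1.3333) + (-2.3333)·(-2.3333) + (3.6667)·(3.6667) + (-2.3333)·(-2.3333) + (1.6667)·(1.6667)) / 5 = 29.3333/5 = 5.8667
  S[B,C] = ((0.6667)·(0.3333) + (-1.3333)·(2.3333) + (-2.3333)·(1.3333) + (3.6667)·(0.3333) + (-2.3333)·(0.3333) + (1.6667)·(-4.6667)) / 5 = -13.3333/5 = -2.6667
  S[C,C] = ((0.3333)·(0.3333) + (2.3333)·(2.3333) + (1.3333)·(1.3333) + (0.3333)·(0.3333) + (0.3333)·(0.3333) + (-4.6667)·(-4.6667)) / 5 = 29.3333/5 = 5.8667

S is symmetric (S[j,i] = S[i,j]). Assembling:

S = [[8.3, 3.4, 2.2],
 [3.4, 5.8667, -2.6667],
 [2.2, -2.6667, 5.8667]]


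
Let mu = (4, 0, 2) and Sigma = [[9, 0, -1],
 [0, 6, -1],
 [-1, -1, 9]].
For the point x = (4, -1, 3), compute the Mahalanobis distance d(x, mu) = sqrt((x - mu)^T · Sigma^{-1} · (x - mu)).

Step 1 — centre the observation: (x - mu) = (0, -1, 1).

Step 2 — invert Sigma (cofactor / det for 3×3, or solve directly):
  Sigma^{-1} = [[0.1125, 0.0021, 0.0127],
 [0.0021, 0.1699, 0.0191],
 [0.0127, 0.0191, 0.1146]].

Step 3 — form the quadratic (x - mu)^T · Sigma^{-1} · (x - mu):
  Sigma^{-1} · (x - mu) = (0.0106, -0.1507, 0.0955).
  (x - mu)^T · [Sigma^{-1} · (x - mu)] = (0)·(0.0106) + (-1)·(-0.1507) + (1)·(0.0955) = 0.2463.

Step 4 — take square root: d = √(0.2463) ≈ 0.4963.

d(x, mu) = √(0.2463) ≈ 0.4963


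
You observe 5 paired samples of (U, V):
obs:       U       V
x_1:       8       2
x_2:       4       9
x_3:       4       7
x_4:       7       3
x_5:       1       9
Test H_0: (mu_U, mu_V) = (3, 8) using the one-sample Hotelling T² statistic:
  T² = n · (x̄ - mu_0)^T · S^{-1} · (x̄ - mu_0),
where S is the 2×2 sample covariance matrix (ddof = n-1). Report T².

Step 1 — sample mean vector:
  mean(U) = (8 + 4 + 4 + 7 + 1) / 5 = 24/5 = 4.8
  mean(V) = (2 + 9 + 7 + 3 + 9) / 5 = 30/5 = 6
  x̄ = (4.8, 6),  deviation x̄ - mu_0 = (4.8, 6) - (3, 8) = (1.8, -2).

Step 2 — sample covariance matrix, S[i,j] = (1/(n-1)) · Σ_k (x_{k,i} - mean_i) · (x_{k,j} - mean_j), divisor n-1 = 4:
  S[U,U] = ((3.2)·(3.2) + (-0.8)·(-0.8) + (-0.8)·(-0.8) + (2.2)·(2.2) + (-3.8)·(-3.8)) / 4 = 30.8/4 = 7.7
  S[U,V] = ((3.2)·(-4) + (-0.8)·(3) + (-0.8)·(1) + (2.2)·(-3) + (-3.8)·(3)) / 4 = -34/4 = -8.5
  S[V,V] = ((-4)·(-4) + (3)·(3) + (1)·(1) + (-3)·(-3) + (3)·(3)) / 4 = 44/4 = 11
  S = [[7.7, -8.5],
 [-8.5, 11]].

Step 3 — invert S. det(S) = 7.7·11 - (-8.5)² = 12.45.
  S^{-1} = (1/det) · [[d, -b], [-b, a]] = [[0.8835, 0.6827],
 [0.6827, 0.6185]].

Step 4 — quadratic form (x̄ - mu_0)^T · S^{-1} · (x̄ - mu_0):
  S^{-1} · (x̄ - mu_0) = (0.2249, -0.008),
  (x̄ - mu_0)^T · [...] = (1.8)·(0.2249) + (-2)·(-0.008) = 0.4209.

Step 5 — scale by n: T² = 5 · 0.4209 = 2.1044.

T² ≈ 2.1044


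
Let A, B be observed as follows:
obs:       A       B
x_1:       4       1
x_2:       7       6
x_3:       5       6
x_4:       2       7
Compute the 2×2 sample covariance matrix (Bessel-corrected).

Step 1 — column means:
  mean(A) = (4 + 7 + 5 + 2) / 4 = 18/4 = 4.5
  mean(B) = (1 + 6 + 6 + 7) / 4 = 20/4 = 5

Step 2 — sample covariance S[i,j] = (1/(n-1)) · Σ_k (x_{k,i} - mean_i) · (x_{k,j} - mean_j), with n-1 = 3.
  S[A,A] = ((-0.5)·(-0.5) + (2.5)·(2.5) + (0.5)·(0.5) + (-2.5)·(-2.5)) / 3 = 13/3 = 4.3333
  S[A,B] = ((-0.5)·(-4) + (2.5)·(1) + (0.5)·(1) + (-2.5)·(2)) / 3 = 0/3 = 0
  S[B,B] = ((-4)·(-4) + (1)·(1) + (1)·(1) + (2)·(2)) / 3 = 22/3 = 7.3333

S is symmetric (S[j,i] = S[i,j]). Assembling:

S = [[4.3333, 0],
 [0, 7.3333]]


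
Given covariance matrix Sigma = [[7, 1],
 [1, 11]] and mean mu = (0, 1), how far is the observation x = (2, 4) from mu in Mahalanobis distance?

Step 1 — centre the observation: (x - mu) = (2, 3).

Step 2 — invert Sigma. det(Sigma) = 7·11 - (1)² = 76.
  Sigma^{-1} = (1/det) · [[d, -b], [-b, a]] = [[0.1447, -0.0132],
 [-0.0132, 0.0921]].

Step 3 — form the quadratic (x - mu)^T · Sigma^{-1} · (x - mu):
  Sigma^{-1} · (x - mu) = (0.25, 0.25).
  (x - mu)^T · [Sigma^{-1} · (x - mu)] = (2)·(0.25) + (3)·(0.25) = 1.25.

Step 4 — take square root: d = √(1.25) ≈ 1.118.

d(x, mu) = √(1.25) ≈ 1.118


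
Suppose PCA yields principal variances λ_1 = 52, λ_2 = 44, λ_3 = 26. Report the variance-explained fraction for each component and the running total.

Step 1 — total variance = trace(Sigma) = Σ λ_i = 52 + 44 + 26 = 122.

Step 2 — fraction explained by component i = λ_i / Σ λ:
  PC1: 52/122 = 0.4262
  PC2: 44/122 = 0.3607
  PC3: 26/122 = 0.2131

Step 3 — cumulative fraction after k components = (λ_1 + ... + λ_k) / Σ λ:
  k = 1: 52/122 = 0.4262
  k = 2: (52 + 44)/122 = 96/122 = 0.7869
  k = 3: (52 + 44 + 26)/122 = 122/122 = 1

Summary (fraction, with percent):

explained: PC1 0.4262 (42.62%), PC2 0.3607 (36.07%), PC3 0.2131 (21.31%);  cumulative: 0.4262, 0.7869, 1


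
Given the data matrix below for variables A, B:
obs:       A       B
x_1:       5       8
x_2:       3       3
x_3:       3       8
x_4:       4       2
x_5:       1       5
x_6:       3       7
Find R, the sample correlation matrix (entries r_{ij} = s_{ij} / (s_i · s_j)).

Step 1 — column means:
  mean(A) = (5 + 3 + 3 + 4 + 1 + 3) / 6 = 19/6 = 3.1667
  mean(B) = (8 + 3 + 8 + 2 + 5 + 7) / 6 = 33/6 = 5.5

Step 2 — sample variances and covariances s[i,j] = (1/(n-1)) · Σ_k (x_{k,i} - mean_i) · (x_{k,j} - mean_j), with n-1 = 5:
  s[A,A] = ((1.8333)·(1.8333) + (-0.1667)·(-0.1667) + (-0.1667)·(-0.1667) + (0.8333)·(0.8333) + (-2.1667)·(-2.1667) + (-0.1667)·(-0.1667)) / 5 = 8.8333/5 = 1.7667
  s[A,B] = ((1.8333)·(2.5) + (-0.1667)·(-2.5) + (-0.1667)·(2.5) + (0.8333)·(-3.5) + (-2.1667)·(-0.5) + (-0.1667)·(1.5)) / 5 = 2.5/5 = 0.5
  s[B,B] = ((2.5)·(2.5) + (-2.5)·(-2.5) + (2.5)·(2.5) + (-3.5)·(-3.5) + (-0.5)·(-0.5) + (1.5)·(1.5)) / 5 = 33.5/5 = 6.7
  Sample standard deviations s_i = √(s[i,i]):
  s(A) = √(1.7667) = 1.3292
  s(B) = √(6.7) = 2.5884

Step 3 — r_{ij} = s_{ij} / (s_i · s_j):
  r[A,A] = 1 (diagonal).
  r[A,B] = 0.5 / (1.3292 · 2.5884) = 0.5 / 3.4404 = 0.1453
  r[B,B] = 1 (diagonal).

R is symmetric with unit diagonal. Assembling:

R = [[1, 0.1453],
 [0.1453, 1]]


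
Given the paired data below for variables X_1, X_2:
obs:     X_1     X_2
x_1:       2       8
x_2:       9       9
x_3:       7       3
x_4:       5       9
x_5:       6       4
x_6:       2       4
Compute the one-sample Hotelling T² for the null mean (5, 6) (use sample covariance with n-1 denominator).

Step 1 — sample mean vector:
  mean(X_1) = (2 + 9 + 7 + 5 + 6 + 2) / 6 = 31/6 = 5.1667
  mean(X_2) = (8 + 9 + 3 + 9 + 4 + 4) / 6 = 37/6 = 6.1667
  x̄ = (5.1667, 6.1667),  deviation x̄ - mu_0 = (5.1667, 6.1667) - (5, 6) = (0.1667, 0.1667).

Step 2 — sample covariance matrix, S[i,j] = (1/(n-1)) · Σ_k (x_{k,i} - mean_i) · (x_{k,j} - mean_j), divisor n-1 = 5:
  S[X_1,X_1] = ((-3.1667)·(-3.1667) + (3.8333)·(3.8333) + (1.8333)·(1.8333) + (-0.1667)·(-0.1667) + (0.8333)·(0.8333) + (-3.1667)·(-3.1667)) / 5 = 38.8333/5 = 7.7667
  S[X_1,X_2] = ((-3.1667)·(1.8333) + (3.8333)·(2.8333) + (1.8333)·(-3.1667) + (-0.1667)·(2.8333) + (0.8333)·(-2.1667) + (-3.1667)·(-2.1667)) / 5 = 3.8333/5 = 0.7667
  S[X_2,X_2] = ((1.8333)·(1.8333) + (2.8333)·(2.8333) + (-3.1667)·(-3.1667) + (2.8333)·(2.8333) + (-2.1667)·(-2.1667) + (-2.1667)·(-2.1667)) / 5 = 38.8333/5 = 7.7667
  S = [[7.7667, 0.7667],
 [0.7667, 7.7667]].

Step 3 — invert S. det(S) = 7.7667·7.7667 - (0.7667)² = 59.7333.
  S^{-1} = (1/det) · [[d, -b], [-b, a]] = [[0.13, -0.0128],
 [-0.0128, 0.13]].

Step 4 — quadratic form (x̄ - mu_0)^T · S^{-1} · (x̄ - mu_0):
  S^{-1} · (x̄ - mu_0) = (0.0195, 0.0195),
  (x̄ - mu_0)^T · [...] = (0.1667)·(0.0195) + (0.1667)·(0.0195) = 0.0065.

Step 5 — scale by n: T² = 6 · 0.0065 = 0.0391.

T² ≈ 0.0391


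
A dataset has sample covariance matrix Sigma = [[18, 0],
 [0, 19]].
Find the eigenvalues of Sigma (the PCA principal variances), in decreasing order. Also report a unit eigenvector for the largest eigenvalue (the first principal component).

Step 1 — characteristic polynomial of 2×2 Sigma:
  det(Sigma - λI) = λ² - trace · λ + det = 0.
  trace = 18 + 19 = 37, det = 18·19 - (0)² = 342.
Step 2 — discriminant:
  Δ = trace² - 4·det = 1369 - 1368 = 1.
Step 3 — eigenvalues:
  λ = (trace ± √Δ)/2 = (37 ± 1)/2,
  λ_1 = 19,  λ_2 = 18.

Step 4 — unit eigenvector for λ_1: Sigma is diagonal, so its eigenvectors are the coordinate axes. λ_1 = 19 is the diagonal entry on the second coordinate axis, hence
  v_1 = (0, 1) (||v_1|| = 1).

λ_1 = 19,  λ_2 = 18;  v_1 ≈ (0, 1)


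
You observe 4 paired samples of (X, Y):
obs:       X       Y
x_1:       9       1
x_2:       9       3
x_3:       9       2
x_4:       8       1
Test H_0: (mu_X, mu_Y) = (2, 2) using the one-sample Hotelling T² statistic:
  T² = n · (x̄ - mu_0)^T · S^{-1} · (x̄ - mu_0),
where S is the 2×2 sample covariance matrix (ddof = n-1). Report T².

Step 1 — sample mean vector:
  mean(X) = (9 + 9 + 9 + 8) / 4 = 35/4 = 8.75
  mean(Y) = (1 + 3 + 2 + 1) / 4 = 7/4 = 1.75
  x̄ = (8.75, 1.75),  deviation x̄ - mu_0 = (8.75, 1.75) - (2, 2) = (6.75, -0.25).

Step 2 — sample covariance matrix, S[i,j] = (1/(n-1)) · Σ_k (x_{k,i} - mean_i) · (x_{k,j} - mean_j), divisor n-1 = 3:
  S[X,X] = ((0.25)·(0.25) + (0.25)·(0.25) + (0.25)·(0.25) + (-0.75)·(-0.75)) / 3 = 0.75/3 = 0.25
  S[X,Y] = ((0.25)·(-0.75) + (0.25)·(1.25) + (0.25)·(0.25) + (-0.75)·(-0.75)) / 3 = 0.75/3 = 0.25
  S[Y,Y] = ((-0.75)·(-0.75) + (1.25)·(1.25) + (0.25)·(0.25) + (-0.75)·(-0.75)) / 3 = 2.75/3 = 0.9167
  S = [[0.25, 0.25],
 [0.25, 0.9167]].

Step 3 — invert S. det(S) = 0.25·0.9167 - (0.25)² = 0.1667.
  S^{-1} = (1/det) · [[d, -b], [-b, a]] = [[5.5, -1.5],
 [-1.5, 1.5]].

Step 4 — quadratic form (x̄ - mu_0)^T · S^{-1} · (x̄ - mu_0):
  S^{-1} · (x̄ - mu_0) = (37.5, -10.5),
  (x̄ - mu_0)^T · [...] = (6.75)·(37.5) + (-0.25)·(-10.5) = 255.75.

Step 5 — scale by n: T² = 4 · 255.75 = 1023.

T² ≈ 1023


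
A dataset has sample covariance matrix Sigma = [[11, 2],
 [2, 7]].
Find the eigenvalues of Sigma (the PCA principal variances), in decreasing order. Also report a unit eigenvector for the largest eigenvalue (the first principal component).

Step 1 — characteristic polynomial of 2×2 Sigma:
  det(Sigma - λI) = λ² - trace · λ + det = 0.
  trace = 11 + 7 = 18, det = 11·7 - (2)² = 73.
Step 2 — discriminant:
  Δ = trace² - 4·det = 324 - 292 = 32.
Step 3 — eigenvalues:
  λ = (trace ± √Δ)/2 = (18 ± 5.6569)/2,
  λ_1 = 11.8284,  λ_2 = 6.1716.

Step 4 — unit eigenvector for λ_1: solve (Sigma - λ_1 I)v = 0. First row:
  (11 - 11.8284)·v_x + (2)·v_y = 0, i.e. (-0.8284)·v_x + (2)·v_y = 0,
  so v ∝ (b, λ_1 - a) = (2, 0.8284) = u.
  ||u|| = √((2)² + (0.8284)²) = √(4.6863) ≈ 2.1648,
  v_1 = u/||u|| ≈ (0.9239, 0.3827) (||v_1|| = 1).

λ_1 = 11.8284,  λ_2 = 6.1716;  v_1 ≈ (0.9239, 0.3827)


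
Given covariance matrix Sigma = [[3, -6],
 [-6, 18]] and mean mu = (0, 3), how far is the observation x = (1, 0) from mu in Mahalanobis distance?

Step 1 — centre the observation: (x - mu) = (1, -3).

Step 2 — invert Sigma. det(Sigma) = 3·18 - (-6)² = 18.
  Sigma^{-1} = (1/det) · [[d, -b], [-b, a]] = [[1, 0.3333],
 [0.3333, 0.1667]].

Step 3 — form the quadratic (x - mu)^T · Sigma^{-1} · (x - mu):
  Sigma^{-1} · (x - mu) = (0, -0.1667).
  (x - mu)^T · [Sigma^{-1} · (x - mu)] = (1)·(0) + (-3)·(-0.1667) = 0.5.

Step 4 — take square root: d = √(0.5) ≈ 0.7071.

d(x, mu) = √(0.5) ≈ 0.7071


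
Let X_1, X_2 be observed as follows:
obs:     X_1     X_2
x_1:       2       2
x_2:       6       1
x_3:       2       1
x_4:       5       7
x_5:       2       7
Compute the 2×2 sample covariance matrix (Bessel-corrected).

Step 1 — column means:
  mean(X_1) = (2 + 6 + 2 + 5 + 2) / 5 = 17/5 = 3.4
  mean(X_2) = (2 + 1 + 1 + 7 + 7) / 5 = 18/5 = 3.6

Step 2 — sample covariance S[i,j] = (1/(n-1)) · Σ_k (x_{k,i} - mean_i) · (x_{k,j} - mean_j), with n-1 = 4.
  S[X_1,X_1] = ((-1.4)·(-1.4) + (2.6)·(2.6) + (-1.4)·(-1.4) + (1.6)·(1.6) + (-1.4)·(-1.4)) / 4 = 15.2/4 = 3.8
  S[X_1,X_2] = ((-1.4)·(-1.6) + (2.6)·(-2.6) + (-1.4)·(-2.6) + (1.6)·(3.4) + (-1.4)·(3.4)) / 4 = -0.2/4 = -0.05
  S[X_2,X_2] = ((-1.6)·(-1.6) + (-2.6)·(-2.6) + (-2.6)·(-2.6) + (3.4)·(3.4) + (3.4)·(3.4)) / 4 = 39.2/4 = 9.8

S is symmetric (S[j,i] = S[i,j]). Assembling:

S = [[3.8, -0.05],
 [-0.05, 9.8]]


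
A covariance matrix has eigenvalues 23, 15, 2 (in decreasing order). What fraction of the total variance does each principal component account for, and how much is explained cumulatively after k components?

Step 1 — total variance = trace(Sigma) = Σ λ_i = 23 + 15 + 2 = 40.

Step 2 — fraction explained by component i = λ_i / Σ λ:
  PC1: 23/40 = 0.575
  PC2: 15/40 = 0.375
  PC3: 2/40 = 0.05

Step 3 — cumulative fraction after k components = (λ_1 + ... + λ_k) / Σ λ:
  k = 1: 23/40 = 0.575
  k = 2: (23 + 15)/40 = 38/40 = 0.95
  k = 3: (23 + 15 + 2)/40 = 40/40 = 1

Summary (fraction, with percent):

explained: PC1 0.575 (57.5%), PC2 0.375 (37.5%), PC3 0.05 (5%);  cumulative: 0.575, 0.95, 1


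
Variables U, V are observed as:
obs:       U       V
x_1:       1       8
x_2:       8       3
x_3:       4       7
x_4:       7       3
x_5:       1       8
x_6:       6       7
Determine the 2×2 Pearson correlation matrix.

Step 1 — column means:
  mean(U) = (1 + 8 + 4 + 7 + 1 + 6) / 6 = 27/6 = 4.5
  mean(V) = (8 + 3 + 7 + 3 + 8 + 7) / 6 = 36/6 = 6

Step 2 — sample variances and covariances s[i,j] = (1/(n-1)) · Σ_k (x_{k,i} - mean_i) · (x_{k,j} - mean_j), with n-1 = 5:
  s[U,U] = ((-3.5)·(-3.5) + (3.5)·(3.5) + (-0.5)·(-0.5) + (2.5)·(2.5) + (-3.5)·(-3.5) + (1.5)·(1.5)) / 5 = 45.5/5 = 9.1
  s[U,V] = ((-3.5)·(2) + (3.5)·(-3) + (-0.5)·(1) + (2.5)·(-3) + (-3.5)·(2) + (1.5)·(1)) / 5 = -31/5 = -6.2
  s[V,V] = ((2)·(2) + (-3)·(-3) + (1)·(1) + (-3)·(-3) + (2)·(2) + (1)·(1)) / 5 = 28/5 = 5.6
  Sample standard deviations s_i = √(s[i,i]):
  s(U) = √(9.1) = 3.0166
  s(V) = √(5.6) = 2.3664

Step 3 — r_{ij} = s_{ij} / (s_i · s_j):
  r[U,U] = 1 (diagonal).
  r[U,V] = -6.2 / (3.0166 · 2.3664) = -6.2 / 7.1386 = -0.8685
  r[V,V] = 1 (diagonal).

R is symmetric with unit diagonal. Assembling:

R = [[1, -0.8685],
 [-0.8685, 1]]


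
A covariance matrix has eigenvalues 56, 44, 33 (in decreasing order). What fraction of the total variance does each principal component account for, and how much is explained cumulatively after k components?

Step 1 — total variance = trace(Sigma) = Σ λ_i = 56 + 44 + 33 = 133.

Step 2 — fraction explained by component i = λ_i / Σ λ:
  PC1: 56/133 = 0.4211
  PC2: 44/133 = 0.3308
  PC3: 33/133 = 0.2481

Step 3 — cumulative fraction after k components = (λ_1 + ... + λ_k) / Σ λ:
  k = 1: 56/133 = 0.4211
  k = 2: (56 + 44)/133 = 100/133 = 0.7519
  k = 3: (56 + 44 + 33)/133 = 133/133 = 1

Summary (fraction, with percent):

explained: PC1 0.4211 (42.11%), PC2 0.3308 (33.08%), PC3 0.2481 (24.81%);  cumulative: 0.4211, 0.7519, 1


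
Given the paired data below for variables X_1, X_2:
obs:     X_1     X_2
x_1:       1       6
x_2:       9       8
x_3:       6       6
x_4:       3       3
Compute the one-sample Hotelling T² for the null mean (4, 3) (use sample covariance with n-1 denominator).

Step 1 — sample mean vector:
  mean(X_1) = (1 + 9 + 6 + 3) / 4 = 19/4 = 4.75
  mean(X_2) = (6 + 8 + 6 + 3) / 4 = 23/4 = 5.75
  x̄ = (4.75, 5.75),  deviation x̄ - mu_0 = (4.75, 5.75) - (4, 3) = (0.75, 2.75).

Step 2 — sample covariance matrix, S[i,j] = (1/(n-1)) · Σ_k (x_{k,i} - mean_i) · (x_{k,j} - mean_j), divisor n-1 = 3:
  S[X_1,X_1] = ((-3.75)·(-3.75) + (4.25)·(4.25) + (1.25)·(1.25) + (-1.75)·(-1.75)) / 3 = 36.75/3 = 12.25
  S[X_1,X_2] = ((-3.75)·(0.25) + (4.25)·(2.25) + (1.25)·(0.25) + (-1.75)·(-2.75)) / 3 = 13.75/3 = 4.5833
  S[X_2,X_2] = ((0.25)·(0.25) + (2.25)·(2.25) + (0.25)·(0.25) + (-2.75)·(-2.75)) / 3 = 12.75/3 = 4.25
  S = [[12.25, 4.5833],
 [4.5833, 4.25]].

Step 3 — invert S. det(S) = 12.25·4.25 - (4.5833)² = 31.0556.
  S^{-1} = (1/det) · [[d, -b], [-b, a]] = [[0.1369, -0.1476],
 [-0.1476, 0.3945]].

Step 4 — quadratic form (x̄ - mu_0)^T · S^{-1} · (x̄ - mu_0):
  S^{-1} · (x̄ - mu_0) = (-0.3032, 0.9741),
  (x̄ - mu_0)^T · [...] = (0.75)·(-0.3032) + (2.75)·(0.9741) = 2.4513.

Step 5 — scale by n: T² = 4 · 2.4513 = 9.805.

T² ≈ 9.805


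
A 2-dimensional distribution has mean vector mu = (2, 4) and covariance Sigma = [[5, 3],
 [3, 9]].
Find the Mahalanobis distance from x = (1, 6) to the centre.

Step 1 — centre the observation: (x - mu) = (-1, 2).

Step 2 — invert Sigma. det(Sigma) = 5·9 - (3)² = 36.
  Sigma^{-1} = (1/det) · [[d, -b], [-b, a]] = [[0.25, -0.0833],
 [-0.0833, 0.1389]].

Step 3 — form the quadratic (x - mu)^T · Sigma^{-1} · (x - mu):
  Sigma^{-1} · (x - mu) = (-0.4167, 0.3611).
  (x - mu)^T · [Sigma^{-1} · (x - mu)] = (-1)·(-0.4167) + (2)·(0.3611) = 1.1389.

Step 4 — take square root: d = √(1.1389) ≈ 1.0672.

d(x, mu) = √(1.1389) ≈ 1.0672


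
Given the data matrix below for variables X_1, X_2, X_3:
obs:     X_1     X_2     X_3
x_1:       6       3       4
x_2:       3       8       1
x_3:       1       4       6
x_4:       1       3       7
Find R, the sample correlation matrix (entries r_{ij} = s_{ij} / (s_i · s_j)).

Step 1 — column means:
  mean(X_1) = (6 + 3 + 1 + 1) / 4 = 11/4 = 2.75
  mean(X_2) = (3 + 8 + 4 + 3) / 4 = 18/4 = 4.5
  mean(X_3) = (4 + 1 + 6 + 7) / 4 = 18/4 = 4.5

Step 2 — sample variances and covariances s[i,j] = (1/(n-1)) · Σ_k (x_{k,i} - mean_i) · (x_{k,j} - mean_j), with n-1 = 3:
  s[X_1,X_1] = ((3.25)·(3.25) + (0.25)·(0.25) + (-1.75)·(-1.75) + (-1.75)·(-1.75)) / 3 = 16.75/3 = 5.5833
  s[X_1,X_2] = ((3.25)·(-1.5) + (0.25)·(3.5) + (-1.75)·(-0.5) + (-1.75)·(-1.5)) / 3 = -0.5/3 = -0.1667
  s[X_1,X_3] = ((3.25)·(-0.5) + (0.25)·(-3.5) + (-1.75)·(1.5) + (-1.75)·(2.5)) / 3 = -9.5/3 = -3.1667
  s[X_2,X_2] = ((-1.5)·(-1.5) + (3.5)·(3.5) + (-0.5)·(-0.5) + (-1.5)·(-1.5)) / 3 = 17/3 = 5.6667
  s[X_2,X_3] = ((-1.5)·(-0.5) + (3.5)·(-3.5) + (-0.5)·(1.5) + (-1.5)·(2.5)) / 3 = -16/3 = -5.3333
  s[X_3,X_3] = ((-0.5)·(-0.5) + (-3.5)·(-3.5) + (1.5)·(1.5) + (2.5)·(2.5)) / 3 = 21/3 = 7
  Sample standard deviations s_i = √(s[i,i]):
  s(X_1) = √(5.5833) = 2.3629
  s(X_2) = √(5.6667) = 2.3805
  s(X_3) = √(7) = 2.6458

Step 3 — r_{ij} = s_{ij} / (s_i · s_j):
  r[X_1,X_1] = 1 (diagonal).
  r[X_1,X_2] = -0.1667 / (2.3629 · 2.3805) = -0.1667 / 5.6248 = -0.0296
  r[X_1,X_3] = -3.1667 / (2.3629 · 2.6458) = -3.1667 / 6.2517 = -0.5065
  r[X_2,X_2] = 1 (diagonal).
  r[X_2,X_3] = -5.3333 / (2.3805 · 2.6458) = -5.3333 / 6.2981 = -0.8468
  r[X_3,X_3] = 1 (diagonal).

R is symmetric with unit diagonal. Assembling:

R = [[1, -0.0296, -0.5065],
 [-0.0296, 1, -0.8468],
 [-0.5065, -0.8468, 1]]


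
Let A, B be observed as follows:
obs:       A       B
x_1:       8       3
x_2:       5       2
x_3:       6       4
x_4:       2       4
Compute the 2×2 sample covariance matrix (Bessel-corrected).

Step 1 — column means:
  mean(A) = (8 + 5 + 6 + 2) / 4 = 21/4 = 5.25
  mean(B) = (3 + 2 + 4 + 4) / 4 = 13/4 = 3.25

Step 2 — sample covariance S[i,j] = (1/(n-1)) · Σ_k (x_{k,i} - mean_i) · (x_{k,j} - mean_j), with n-1 = 3.
  S[A,A] = ((2.75)·(2.75) + (-0.25)·(-0.25) + (0.75)·(0.75) + (-3.25)·(-3.25)) / 3 = 18.75/3 = 6.25
  S[A,B] = ((2.75)·(-0.25) + (-0.25)·(-1.25) + (0.75)·(0.75) + (-3.25)·(0.75)) / 3 = -2.25/3 = -0.75
  S[B,B] = ((-0.25)·(-0.25) + (-1.25)·(-1.25) + (0.75)·(0.75) + (0.75)·(0.75)) / 3 = 2.75/3 = 0.9167

S is symmetric (S[j,i] = S[i,j]). Assembling:

S = [[6.25, -0.75],
 [-0.75, 0.9167]]


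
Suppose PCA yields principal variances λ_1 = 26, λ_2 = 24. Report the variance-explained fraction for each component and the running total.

Step 1 — total variance = trace(Sigma) = Σ λ_i = 26 + 24 = 50.

Step 2 — fraction explained by component i = λ_i / Σ λ:
  PC1: 26/50 = 0.52
  PC2: 24/50 = 0.48

Step 3 — cumulative fraction after k components = (λ_1 + ... + λ_k) / Σ λ:
  k = 1: 26/50 = 0.52
  k = 2: (26 + 24)/50 = 50/50 = 1

Summary (fraction, with percent):

explained: PC1 0.52 (52%), PC2 0.48 (48%);  cumulative: 0.52, 1


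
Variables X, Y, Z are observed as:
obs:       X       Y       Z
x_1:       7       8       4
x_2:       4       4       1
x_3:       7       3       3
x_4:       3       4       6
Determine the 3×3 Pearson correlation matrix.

Step 1 — column means:
  mean(X) = (7 + 4 + 7 + 3) / 4 = 21/4 = 5.25
  mean(Y) = (8 + 4 + 3 + 4) / 4 = 19/4 = 4.75
  mean(Z) = (4 + 1 + 3 + 6) / 4 = 14/4 = 3.5

Step 2 — sample variances and covariances s[i,j] = (1/(n-1)) · Σ_k (x_{k,i} - mean_i) · (x_{k,j} - mean_j), with n-1 = 3:
  s[X,X] = ((1.75)·(1.75) + (-1.25)·(-1.25) + (1.75)·(1.75) + (-2.25)·(-2.25)) / 3 = 12.75/3 = 4.25
  s[X,Y] = ((1.75)·(3.25) + (-1.25)·(-0.75) + (1.75)·(-1.75) + (-2.25)·(-0.75)) / 3 = 5.25/3 = 1.75
  s[X,Z] = ((1.75)·(0.5) + (-1.25)·(-2.5) + (1.75)·(-0.5) + (-2.25)·(2.5)) / 3 = -2.5/3 = -0.8333
  s[Y,Y] = ((3.25)·(3.25) + (-0.75)·(-0.75) + (-1.75)·(-1.75) + (-0.75)·(-0.75)) / 3 = 14.75/3 = 4.9167
  s[Y,Z] = ((3.25)·(0.5) + (-0.75)·(-2.5) + (-1.75)·(-0.5) + (-0.75)·(2.5)) / 3 = 2.5/3 = 0.8333
  s[Z,Z] = ((0.5)·(0.5) + (-2.5)·(-2.5) + (-0.5)·(-0.5) + (2.5)·(2.5)) / 3 = 13/3 = 4.3333
  Sample standard deviations s_i = √(s[i,i]):
  s(X) = √(4.25) = 2.0616
  s(Y) = √(4.9167) = 2.2174
  s(Z) = √(4.3333) = 2.0817

Step 3 — r_{ij} = s_{ij} / (s_i · s_j):
  r[X,X] = 1 (diagonal).
  r[X,Y] = 1.75 / (2.0616 · 2.2174) = 1.75 / 4.5712 = 0.3828
  r[X,Z] = -0.8333 / (2.0616 · 2.0817) = -0.8333 / 4.2915 = -0.1942
  r[Y,Y] = 1 (diagonal).
  r[Y,Z] = 0.8333 / (2.2174 · 2.0817) = 0.8333 / 4.6158 = 0.1805
  r[Z,Z] = 1 (diagonal).

R is symmetric with unit diagonal. Assembling:

R = [[1, 0.3828, -0.1942],
 [0.3828, 1, 0.1805],
 [-0.1942, 0.1805, 1]]


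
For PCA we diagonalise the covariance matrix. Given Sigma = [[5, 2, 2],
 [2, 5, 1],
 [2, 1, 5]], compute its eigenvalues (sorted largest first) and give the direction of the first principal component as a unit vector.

Step 1 — characteristic polynomial p(λ) = det(λI - Sigma) = λ³ - tr·λ² + c_1·λ - det, where tr = trace, c_1 = sum of the principal 2×2 minors, det = det(Sigma):
  tr = 5 + 5 + 5 = 15,
  c_1 = (5·5 - (2)²) + (5·5 - (2)²) + (5·5 - (1)²) = 21 + 21 + 24 = 66,
  det = 5·(5·5 - (1)²) - (2)·((2)·5 - (1)·(2)) + (2)·((2)·(1) - 5·(2)) = 5·(24) - (2)·(8) + (2)·(-8) = 88.
  So p(λ) = λ³ - 15λ² + 66λ - 88.
Step 2 — look for an integer root (rational root theorem: any rational root is an integer divisor of 88). Testing λ = 4:
  p(4) = 64 - 240 + 264 - 88 = 0  ✓
  Dividing out (λ - 4): p(λ) = (λ - 4)(λ² - 11λ + 22).
Step 3 — remaining eigenvalues from the quadratic λ² - 11λ + 22 = 0:
  Δ = 11² - 4·22 = 121 - 88 = 33,  λ = (11 ± √33)/2 = (11 ± 5.7446)/2 ≈ 8.3723 or 2.6277.
  Sorted: λ_1 = 8.3723,  λ_2 = 4,  λ_3 = 2.6277  (check: sum = 15 = tr ✓).

Step 4 — unit eigenvector for λ_1 ≈ 8.3723: v spans the null space of (Sigma - λ_1 I), whose rows are
  r_1 = (-3.3723, 2, 2),  r_2 = (2, -3.3723, 1),  r_3 = (2, 1, -3.3723).
  v is orthogonal to every row, so take v ∝ r_1 × r_2 = ((2)·(1) - (2)·(-3.3723), (2)·(2) - (-3.3723)·(1), (-3.3723)·(-3.3723) - (2)·(2)) ≈ (8.7446, 7.3723, 7.3723).
  Let u = (8.7446, 7.3723, 7.3723).
  ||u|| = √((8.7446)² + (7.3723)² + (7.3723)²) = √(185.1684) ≈ 13.6077,  v_1 = u/||u|| ≈ (0.6426, 0.5418, 0.5418) (||v_1|| = 1).

λ_1 = 8.3723,  λ_2 = 4,  λ_3 = 2.6277;  v_1 ≈ (0.6426, 0.5418, 0.5418)


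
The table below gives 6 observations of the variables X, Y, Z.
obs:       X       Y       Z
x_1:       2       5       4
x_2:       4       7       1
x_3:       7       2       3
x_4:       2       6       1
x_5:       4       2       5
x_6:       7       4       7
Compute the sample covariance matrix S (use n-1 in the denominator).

Step 1 — column means:
  mean(X) = (2 + 4 + 7 + 2 + 4 + 7) / 6 = 26/6 = 4.3333
  mean(Y) = (5 + 7 + 2 + 6 + 2 + 4) / 6 = 26/6 = 4.3333
  mean(Z) = (4 + 1 + 3 + 1 + 5 + 7) / 6 = 21/6 = 3.5

Step 2 — sample covariance S[i,j] = (1/(n-1)) · Σ_k (x_{k,i} - mean_i) · (x_{k,j} - mean_j), with n-1 = 5.
  S[X,X] = ((-2.3333)·(-2.3333) + (-0.3333)·(-0.3333) + (2.6667)·(2.6667) + (-2.3333)·(-2.3333) + (-0.3333)·(-0.3333) + (2.6667)·(2.6667)) / 5 = 25.3333/5 = 5.0667
  S[X,Y] = ((-2.3333)·(0.6667) + (-0.3333)·(2.6667) + (2.6667)·(-2.3333) + (-2.3333)·(1.6667) + (-0.3333)·(-2.3333) + (2.6667)·(-0.3333)) / 5 = -12.6667/5 = -2.5333
  S[X,Z] = ((-2.3333)·(0.5) + (-0.3333)·(-2.5) + (2.6667)·(-0.5) + (-2.3333)·(-2.5) + (-0.3333)·(1.5) + (2.6667)·(3.5)) / 5 = 13/5 = 2.6
  S[Y,Y] = ((0.6667)·(0.6667) + (2.6667)·(2.6667) + (-2.3333)·(-2.3333) + (1.6667)·(1.6667) + (-2.3333)·(-2.3333) + (-0.3333)·(-0.3333)) / 5 = 21.3333/5 = 4.2667
  S[Y,Z] = ((0.6667)·(0.5) + (2.6667)·(-2.5) + (-2.3333)·(-0.5) + (1.6667)·(-2.5) + (-2.3333)·(1.5) + (-0.3333)·(3.5)) / 5 = -14/5 = -2.8
  S[Z,Z] = ((0.5)·(0.5) + (-2.5)·(-2.5) + (-0.5)·(-0.5) + (-2.5)·(-2.5) + (1.5)·(1.5) + (3.5)·(3.5)) / 5 = 27.5/5 = 5.5

S is symmetric (S[j,i] = S[i,j]). Assembling:

S = [[5.0667, -2.5333, 2.6],
 [-2.5333, 4.2667, -2.8],
 [2.6, -2.8, 5.5]]


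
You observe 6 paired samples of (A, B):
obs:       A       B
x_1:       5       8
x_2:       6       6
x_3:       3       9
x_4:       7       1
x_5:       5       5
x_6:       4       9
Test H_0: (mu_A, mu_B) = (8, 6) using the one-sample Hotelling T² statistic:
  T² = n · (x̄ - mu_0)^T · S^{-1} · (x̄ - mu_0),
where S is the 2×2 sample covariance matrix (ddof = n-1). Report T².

Step 1 — sample mean vector:
  mean(A) = (5 + 6 + 3 + 7 + 5 + 4) / 6 = 30/6 = 5
  mean(B) = (8 + 6 + 9 + 1 + 5 + 9) / 6 = 38/6 = 6.3333
  x̄ = (5, 6.3333),  deviation x̄ - mu_0 = (5, 6.3333) - (8, 6) = (-3, 0.3333).

Step 2 — sample covariance matrix, S[i,j] = (1/(n-1)) · Σ_k (x_{k,i} - mean_i) · (x_{k,j} - mean_j), divisor n-1 = 5:
  S[A,A] = ((0)·(0) + (1)·(1) + (-2)·(-2) + (2)·(2) + (0)·(0) + (-1)·(-1)) / 5 = 10/5 = 2
  S[A,B] = ((0)·(1.6667) + (1)·(-0.3333) + (-2)·(2.6667) + (2)·(-5.3333) + (0)·(-1.3333) + (-1)·(2.6667)) / 5 = -19/5 = -3.8
  S[B,B] = ((1.6667)·(1.6667) + (-0.3333)·(-0.3333) + (2.6667)·(2.6667) + (-5.3333)·(-5.3333) + (-1.3333)·(-1.3333) + (2.6667)·(2.6667)) / 5 = 47.3333/5 = 9.4667
  S = [[2, -3.8],
 [-3.8, 9.4667]].

Step 3 — invert S. det(S) = 2·9.4667 - (-3.8)² = 4.4933.
  S^{-1} = (1/det) · [[d, -b], [-b, a]] = [[2.1068, 0.8457],
 [0.8457, 0.4451]].

Step 4 — quadratic form (x̄ - mu_0)^T · S^{-1} · (x̄ - mu_0):
  S^{-1} · (x̄ - mu_0) = (-6.0386, -2.3887),
  (x̄ - mu_0)^T · [...] = (-3)·(-6.0386) + (0.3333)·(-2.3887) = 17.3195.

Step 5 — scale by n: T² = 6 · 17.3195 = 103.9169.

T² ≈ 103.9169


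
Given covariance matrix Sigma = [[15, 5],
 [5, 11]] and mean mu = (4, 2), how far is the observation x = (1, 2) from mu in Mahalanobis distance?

Step 1 — centre the observation: (x - mu) = (-3, 0).

Step 2 — invert Sigma. det(Sigma) = 15·11 - (5)² = 140.
  Sigma^{-1} = (1/det) · [[d, -b], [-b, a]] = [[0.0786, -0.0357],
 [-0.0357, 0.1071]].

Step 3 — form the quadratic (x - mu)^T · Sigma^{-1} · (x - mu):
  Sigma^{-1} · (x - mu) = (-0.2357, 0.1071).
  (x - mu)^T · [Sigma^{-1} · (x - mu)] = (-3)·(-0.2357) + (0)·(0.1071) = 0.7071.

Step 4 — take square root: d = √(0.7071) ≈ 0.8409.

d(x, mu) = √(0.7071) ≈ 0.8409


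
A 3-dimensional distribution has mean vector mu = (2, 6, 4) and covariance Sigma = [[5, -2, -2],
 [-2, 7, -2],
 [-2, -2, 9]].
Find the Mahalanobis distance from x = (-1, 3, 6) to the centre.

Step 1 — centre the observation: (x - mu) = (-3, -3, 2).

Step 2 — invert Sigma (cofactor / det for 3×3, or solve directly):
  Sigma^{-1} = [[0.2744, 0.1023, 0.0837],
 [0.1023, 0.1907, 0.0651],
 [0.0837, 0.0651, 0.1442]].

Step 3 — form the quadratic (x - mu)^T · Sigma^{-1} · (x - mu):
  Sigma^{-1} · (x - mu) = (-0.9628, -0.7488, -0.1581).
  (x - mu)^T · [Sigma^{-1} · (x - mu)] = (-3)·(-0.9628) + (-3)·(-0.7488) + (2)·(-0.1581) = 4.8186.

Step 4 — take square root: d = √(4.8186) ≈ 2.1951.

d(x, mu) = √(4.8186) ≈ 2.1951


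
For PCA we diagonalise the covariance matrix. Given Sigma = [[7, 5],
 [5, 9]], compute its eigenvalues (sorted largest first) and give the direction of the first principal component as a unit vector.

Step 1 — characteristic polynomial of 2×2 Sigma:
  det(Sigma - λI) = λ² - trace · λ + det = 0.
  trace = 7 + 9 = 16, det = 7·9 - (5)² = 38.
Step 2 — discriminant:
  Δ = trace² - 4·det = 256 - 152 = 104.
Step 3 — eigenvalues:
  λ = (trace ± √Δ)/2 = (16 ± 10.198)/2,
  λ_1 = 13.099,  λ_2 = 2.901.

Step 4 — unit eigenvector for λ_1: solve (Sigma - λ_1 I)v = 0. First row:
  (7 - 13.099)·v_x + (5)·v_y = 0, i.e. (-6.099)·v_x + (5)·v_y = 0,
  so v ∝ (b, λ_1 - a) = (5, 6.099) = u.
  ||u|| = √((5)² + (6.099)²) = √(62.198) ≈ 7.8866,
  v_1 = u/||u|| ≈ (0.634, 0.7733) (||v_1|| = 1).

λ_1 = 13.099,  λ_2 = 2.901;  v_1 ≈ (0.634, 0.7733)


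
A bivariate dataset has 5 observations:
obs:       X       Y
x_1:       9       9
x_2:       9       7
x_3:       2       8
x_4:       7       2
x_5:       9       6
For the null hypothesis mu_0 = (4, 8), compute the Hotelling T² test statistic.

Step 1 — sample mean vector:
  mean(X) = (9 + 9 + 2 + 7 + 9) / 5 = 36/5 = 7.2
  mean(Y) = (9 + 7 + 8 + 2 + 6) / 5 = 32/5 = 6.4
  x̄ = (7.2, 6.4),  deviation x̄ - mu_0 = (7.2, 6.4) - (4, 8) = (3.2, -1.6).

Step 2 — sample covariance matrix, S[i,j] = (1/(n-1)) · Σ_k (x_{k,i} - mean_i) · (x_{k,j} - mean_j), divisor n-1 = 4:
  S[X,X] = ((1.8)·(1.8) + (1.8)·(1.8) + (-5.2)·(-5.2) + (-0.2)·(-0.2) + (1.8)·(1.8)) / 4 = 36.8/4 = 9.2
  S[X,Y] = ((1.8)·(2.6) + (1.8)·(0.6) + (-5.2)·(1.6) + (-0.2)·(-4.4) + (1.8)·(-0.4)) / 4 = -2.4/4 = -0.6
  S[Y,Y] = ((2.6)·(2.6) + (0.6)·(0.6) + (1.6)·(1.6) + (-4.4)·(-4.4) + (-0.4)·(-0.4)) / 4 = 29.2/4 = 7.3
  S = [[9.2, -0.6],
 [-0.6, 7.3]].

Step 3 — invert S. det(S) = 9.2·7.3 - (-0.6)² = 66.8.
  S^{-1} = (1/det) · [[d, -b], [-b, a]] = [[0.1093, 0.009],
 [0.009, 0.1377]].

Step 4 — quadratic form (x̄ - mu_0)^T · S^{-1} · (x̄ - mu_0):
  S^{-1} · (x̄ - mu_0) = (0.3353, -0.1916),
  (x̄ - mu_0)^T · [...] = (3.2)·(0.3353) + (-1.6)·(-0.1916) = 1.3796.

Step 5 — scale by n: T² = 5 · 1.3796 = 6.8982.

T² ≈ 6.8982


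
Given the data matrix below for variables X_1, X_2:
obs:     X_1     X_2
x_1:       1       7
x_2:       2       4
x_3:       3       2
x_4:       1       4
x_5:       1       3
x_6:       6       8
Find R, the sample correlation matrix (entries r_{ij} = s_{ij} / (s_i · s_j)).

Step 1 — column means:
  mean(X_1) = (1 + 2 + 3 + 1 + 1 + 6) / 6 = 14/6 = 2.3333
  mean(X_2) = (7 + 4 + 2 + 4 + 3 + 8) / 6 = 28/6 = 4.6667

Step 2 — sample variances and covariances s[i,j] = (1/(n-1)) · Σ_k (x_{k,i} - mean_i) · (x_{k,j} - mean_j), with n-1 = 5:
  s[X_1,X_1] = ((-1.3333)·(-1.3333) + (-0.3333)·(-0.3333) + (0.6667)·(0.6667) + (-1.3333)·(-1.3333) + (-1.3333)·(-1.3333) + (3.6667)·(3.6667)) / 5 = 19.3333/5 = 3.8667
  s[X_1,X_2] = ((-1.3333)·(2.3333) + (-0.3333)·(-0.6667) + (0.6667)·(-2.6667) + (-1.3333)·(-0.6667) + (-1.3333)·(-1.6667) + (3.6667)·(3.3333)) / 5 = 10.6667/5 = 2.1333
  s[X_2,X_2] = ((2.3333)·(2.3333) + (-0.6667)·(-0.6667) + (-2.6667)·(-2.6667) + (-0.6667)·(-0.6667) + (-1.6667)·(-1.6667) + (3.3333)·(3.3333)) / 5 = 27.3333/5 = 5.4667
  Sample standard deviations s_i = √(s[i,i]):
  s(X_1) = √(3.8667) = 1.9664
  s(X_2) = √(5.4667) = 2.3381

Step 3 — r_{ij} = s_{ij} / (s_i · s_j):
  r[X_1,X_1] = 1 (diagonal).
  r[X_1,X_2] = 2.1333 / (1.9664 · 2.3381) = 2.1333 / 4.5976 = 0.464
  r[X_2,X_2] = 1 (diagonal).

R is symmetric with unit diagonal. Assembling:

R = [[1, 0.464],
 [0.464, 1]]


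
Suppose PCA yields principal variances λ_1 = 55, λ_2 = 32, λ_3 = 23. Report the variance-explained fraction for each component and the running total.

Step 1 — total variance = trace(Sigma) = Σ λ_i = 55 + 32 + 23 = 110.

Step 2 — fraction explained by component i = λ_i / Σ λ:
  PC1: 55/110 = 0.5
  PC2: 32/110 = 0.2909
  PC3: 23/110 = 0.2091

Step 3 — cumulative fraction after k components = (λ_1 + ... + λ_k) / Σ λ:
  k = 1: 55/110 = 0.5
  k = 2: (55 + 32)/110 = 87/110 = 0.7909
  k = 3: (55 + 32 + 23)/110 = 110/110 = 1

Summary (fraction, with percent):

explained: PC1 0.5 (50%), PC2 0.2909 (29.09%), PC3 0.2091 (20.91%);  cumulative: 0.5, 0.7909, 1


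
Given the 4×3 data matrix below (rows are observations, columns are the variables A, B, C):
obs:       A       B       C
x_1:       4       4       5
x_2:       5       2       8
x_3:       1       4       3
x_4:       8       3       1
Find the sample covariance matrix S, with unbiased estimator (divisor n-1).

Step 1 — column means:
  mean(A) = (4 + 5 + 1 + 8) / 4 = 18/4 = 4.5
  mean(B) = (4 + 2 + 4 + 3) / 4 = 13/4 = 3.25
  mean(C) = (5 + 8 + 3 + 1) / 4 = 17/4 = 4.25

Step 2 — sample covariance S[i,j] = (1/(n-1)) · Σ_k (x_{k,i} - mean_i) · (x_{k,j} - mean_j), with n-1 = 3.
  S[A,A] = ((-0.5)·(-0.5) + (0.5)·(0.5) + (-3.5)·(-3.5) + (3.5)·(3.5)) / 3 = 25/3 = 8.3333
  S[A,B] = ((-0.5)·(0.75) + (0.5)·(-1.25) + (-3.5)·(0.75) + (3.5)·(-0.25)) / 3 = -4.5/3 = -1.5
  S[A,C] = ((-0.5)·(0.75) + (0.5)·(3.75) + (-3.5)·(-1.25) + (3.5)·(-3.25)) / 3 = -5.5/3 = -1.8333
  S[B,B] = ((0.75)·(0.75) + (-1.25)·(-1.25) + (0.75)·(0.75) + (-0.25)·(-0.25)) / 3 = 2.75/3 = 0.9167
  S[B,C] = ((0.75)·(0.75) + (-1.25)·(3.75) + (0.75)·(-1.25) + (-0.25)·(-3.25)) / 3 = -4.25/3 = -1.4167
  S[C,C] = ((0.75)·(0.75) + (3.75)·(3.75) + (-1.25)·(-1.25) + (-3.25)·(-3.25)) / 3 = 26.75/3 = 8.9167

S is symmetric (S[j,i] = S[i,j]). Assembling:

S = [[8.3333, -1.5, -1.8333],
 [-1.5, 0.9167, -1.4167],
 [-1.8333, -1.4167, 8.9167]]


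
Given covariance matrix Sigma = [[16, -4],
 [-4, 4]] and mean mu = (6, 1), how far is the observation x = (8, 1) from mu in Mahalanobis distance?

Step 1 — centre the observation: (x - mu) = (2, 0).

Step 2 — invert Sigma. det(Sigma) = 16·4 - (-4)² = 48.
  Sigma^{-1} = (1/det) · [[d, -b], [-b, a]] = [[0.0833, 0.0833],
 [0.0833, 0.3333]].

Step 3 — form the quadratic (x - mu)^T · Sigma^{-1} · (x - mu):
  Sigma^{-1} · (x - mu) = (0.1667, 0.1667).
  (x - mu)^T · [Sigma^{-1} · (x - mu)] = (2)·(0.1667) + (0)·(0.1667) = 0.3333.

Step 4 — take square root: d = √(0.3333) ≈ 0.5774.

d(x, mu) = √(0.3333) ≈ 0.5774


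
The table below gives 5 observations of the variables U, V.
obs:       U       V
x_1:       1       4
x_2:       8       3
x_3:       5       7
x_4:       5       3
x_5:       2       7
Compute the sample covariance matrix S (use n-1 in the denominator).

Step 1 — column means:
  mean(U) = (1 + 8 + 5 + 5 + 2) / 5 = 21/5 = 4.2
  mean(V) = (4 + 3 + 7 + 3 + 7) / 5 = 24/5 = 4.8

Step 2 — sample covariance S[i,j] = (1/(n-1)) · Σ_k (x_{k,i} - mean_i) · (x_{k,j} - mean_j), with n-1 = 4.
  S[U,U] = ((-3.2)·(-3.2) + (3.8)·(3.8) + (0.8)·(0.8) + (0.8)·(0.8) + (-2.2)·(-2.2)) / 4 = 30.8/4 = 7.7
  S[U,V] = ((-3.2)·(-0.8) + (3.8)·(-1.8) + (0.8)·(2.2) + (0.8)·(-1.8) + (-2.2)·(2.2)) / 4 = -8.8/4 = -2.2
  S[V,V] = ((-0.8)·(-0.8) + (-1.8)·(-1.8) + (2.2)·(2.2) + (-1.8)·(-1.8) + (2.2)·(2.2)) / 4 = 16.8/4 = 4.2

S is symmetric (S[j,i] = S[i,j]). Assembling:

S = [[7.7, -2.2],
 [-2.2, 4.2]]


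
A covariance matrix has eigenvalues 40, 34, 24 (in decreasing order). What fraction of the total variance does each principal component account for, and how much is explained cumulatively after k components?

Step 1 — total variance = trace(Sigma) = Σ λ_i = 40 + 34 + 24 = 98.

Step 2 — fraction explained by component i = λ_i / Σ λ:
  PC1: 40/98 = 0.4082
  PC2: 34/98 = 0.3469
  PC3: 24/98 = 0.2449

Step 3 — cumulative fraction after k components = (λ_1 + ... + λ_k) / Σ λ:
  k = 1: 40/98 = 0.4082
  k = 2: (40 + 34)/98 = 74/98 = 0.7551
  k = 3: (40 + 34 + 24)/98 = 98/98 = 1

Summary (fraction, with percent):

explained: PC1 0.4082 (40.82%), PC2 0.3469 (34.69%), PC3 0.2449 (24.49%);  cumulative: 0.4082, 0.7551, 1


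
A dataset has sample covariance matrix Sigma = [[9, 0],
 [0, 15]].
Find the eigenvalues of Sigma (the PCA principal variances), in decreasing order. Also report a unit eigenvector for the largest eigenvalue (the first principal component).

Step 1 — characteristic polynomial of 2×2 Sigma:
  det(Sigma - λI) = λ² - trace · λ + det = 0.
  trace = 9 + 15 = 24, det = 9·15 - (0)² = 135.
Step 2 — discriminant:
  Δ = trace² - 4·det = 576 - 540 = 36.
Step 3 — eigenvalues:
  λ = (trace ± √Δ)/2 = (24 ± 6)/2,
  λ_1 = 15,  λ_2 = 9.

Step 4 — unit eigenvector for λ_1: Sigma is diagonal, so its eigenvectors are the coordinate axes. λ_1 = 15 is the diagonal entry on the second coordinate axis, hence
  v_1 = (0, 1) (||v_1|| = 1).

λ_1 = 15,  λ_2 = 9;  v_1 ≈ (0, 1)
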